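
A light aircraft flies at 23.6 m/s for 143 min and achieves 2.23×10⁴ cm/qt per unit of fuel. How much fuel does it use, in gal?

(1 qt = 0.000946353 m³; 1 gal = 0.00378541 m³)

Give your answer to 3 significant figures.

143 min → 8580 s
d = v × t = 23.6 × 8580 = 202488 m
2.23×10⁴ cm/qt → 235641 m/m³
V = d / (distance per unit fuel) = 202488 / 235641 = 0.859307 m³
In gal: 0.859307 / 0.00378541 = 227.005 gal

227 gal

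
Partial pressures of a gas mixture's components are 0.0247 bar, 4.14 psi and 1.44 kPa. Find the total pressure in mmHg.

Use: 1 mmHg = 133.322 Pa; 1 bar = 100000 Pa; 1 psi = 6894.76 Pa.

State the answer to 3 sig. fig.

0.0247 bar × 100000 → 2470 Pa
4.14 psi × 6894.76 → 28544.3 Pa
1.44 kPa × 1000 → 1440 Pa
Total: 2470 + 28544.3 + 1440 = 32454.3 Pa
In mmHg: 32454.3 / 133.322 = 243.428 mmHg

243 mmHg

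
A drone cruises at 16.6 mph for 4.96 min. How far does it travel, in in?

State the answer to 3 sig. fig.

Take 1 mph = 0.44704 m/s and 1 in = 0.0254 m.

16.6 mph × 0.44704 → 7.42086 m/s
4.96 min × 60 → 297.6 s
d = v × t = 7.42086 m/s × 297.6 s = 2208.45 m
2208.45 m ÷ (0.0254 m/in) = 86946.9 in

8.69×10⁴ in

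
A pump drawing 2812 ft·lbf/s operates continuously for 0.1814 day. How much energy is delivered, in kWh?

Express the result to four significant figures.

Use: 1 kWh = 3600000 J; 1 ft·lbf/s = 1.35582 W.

16.60 kWh

2812 ft·lbf/s × 1.35582 → 3812.57 W
0.1814 day × 86400 → 15673 s
E = P × t = 3812.57 W × 15673 s = 5.97544×10⁷ J
5.97544×10⁷ J ÷ (3600000 J/kWh) = 16.5984 kWh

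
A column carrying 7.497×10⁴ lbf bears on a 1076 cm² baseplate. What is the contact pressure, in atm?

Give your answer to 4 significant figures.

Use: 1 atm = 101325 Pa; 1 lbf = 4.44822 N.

7.497×10⁴ lbf × 4.44822 = 333483 N
1076 cm² × 0.0001 = 0.1076 m²
P = F / A = 333483 N / 0.1076 m² = 3.09928×10⁶ Pa
3.09928×10⁶ Pa ÷ (101325 Pa/atm) = 30.5875 atm

30.59 atm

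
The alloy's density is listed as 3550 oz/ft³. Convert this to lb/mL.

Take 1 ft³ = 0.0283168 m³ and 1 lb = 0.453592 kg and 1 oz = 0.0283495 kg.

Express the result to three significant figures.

0.00784 lb/mL

3550 oz/ft³ × 0.0283495 kg/oz ÷ 0.0283168 m³/ft³ = 3554.1 kg/m³
3554.1 kg/m³ ÷ 0.453592 kg/lb × 10⁻⁶ m³/mL = 0.00783546 lb/mL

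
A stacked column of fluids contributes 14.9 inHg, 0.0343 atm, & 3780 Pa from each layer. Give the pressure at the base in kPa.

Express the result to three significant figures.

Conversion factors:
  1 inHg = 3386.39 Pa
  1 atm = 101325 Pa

57.7 kPa

14.9 inHg × 3386.39 = 50457.2 Pa
0.0343 atm × 101325 = 3475.45 Pa
3780 Pa (already Pa)
Total: 50457.2 + 3475.45 + 3780 = 57712.6 Pa
In kPa: 57712.6 / 1000 = 57.7126 kPa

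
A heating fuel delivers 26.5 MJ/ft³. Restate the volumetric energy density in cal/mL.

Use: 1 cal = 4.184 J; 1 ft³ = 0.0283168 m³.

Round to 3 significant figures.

26.5 MJ/ft³ × 1000000 J/MJ ÷ 0.0283168 m³/ft³ = 9.3584×10⁸ J/m³
9.3584×10⁸ J/m³ ÷ 4.184 J/cal × 10⁻⁶ m³/mL = 223.671 cal/mL

224 cal/mL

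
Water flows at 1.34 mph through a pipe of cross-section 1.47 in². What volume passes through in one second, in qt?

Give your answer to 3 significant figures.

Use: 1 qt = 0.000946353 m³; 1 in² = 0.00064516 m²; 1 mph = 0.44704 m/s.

1.34 mph × 0.44704 → 0.599034 m/s
1.47 in² × 0.00064516 → 9.48385×10⁻⁴ m²
V = v × A × t = 0.599034 m/s × 9.48385×10⁻⁴ m² × 1 s = 5.68115×10⁻⁴ m³
5.68115×10⁻⁴ m³ ÷ (0.000946353 m³/qt) = 0.60032 qt

0.600 qt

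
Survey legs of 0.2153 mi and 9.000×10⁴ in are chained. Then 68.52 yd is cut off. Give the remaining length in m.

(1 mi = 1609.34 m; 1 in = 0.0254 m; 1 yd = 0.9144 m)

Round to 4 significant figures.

0.2153 mi × 1609.34 = 346.491 m
9.000×10⁴ in × 0.0254 = 2286 m
68.52 yd × 0.9144 = 62.6547 m
Result: 346.491 + 2286 − 62.6547 = 2569.84 m

2570 m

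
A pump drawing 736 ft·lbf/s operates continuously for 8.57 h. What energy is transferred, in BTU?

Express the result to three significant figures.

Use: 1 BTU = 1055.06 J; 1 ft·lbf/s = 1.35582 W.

2.92×10⁴ BTU

736 ft·lbf/s × 1.35582 = 997.884 W
8.57 h × 3600 = 30852 s
E = P × t = 997.884 W × 30852 s = 3.07867×10⁷ J
3.07867×10⁷ J ÷ (1055.06 J/BTU) = 29180 BTU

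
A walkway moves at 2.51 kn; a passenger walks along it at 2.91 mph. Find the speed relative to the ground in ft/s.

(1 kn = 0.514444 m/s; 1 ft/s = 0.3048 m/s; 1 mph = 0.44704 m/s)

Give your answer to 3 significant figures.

2.51 kn × 0.514444 = 1.29125 m/s
2.91 mph × 0.44704 = 1.30089 m/s
Total: 1.29125 + 1.30089 = 2.59214 m/s
In ft/s: 2.59214 / 0.3048 = 8.5044 ft/s

8.50 ft/s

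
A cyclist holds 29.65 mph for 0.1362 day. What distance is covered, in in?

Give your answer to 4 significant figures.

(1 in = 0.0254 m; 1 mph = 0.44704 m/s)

29.65 mph × 0.44704 → 13.2547 m/s
0.1362 day × 86400 → 11767.7 s
d = v × t = 13.2547 m/s × 11767.7 s = 155977 m
155977 m ÷ (0.0254 m/in) = 6.14083×10⁶ in

6.141×10⁶ in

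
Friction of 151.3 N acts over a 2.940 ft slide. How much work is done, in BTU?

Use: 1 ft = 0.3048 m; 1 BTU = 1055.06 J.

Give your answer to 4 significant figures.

0.1285 BTU

2.940 ft × 0.3048 = 0.896112 m
W = F × d = 151.3 N × 0.896112 m = 135.582 J
135.582 J ÷ (1055.06 J/BTU) = 0.128506 BTU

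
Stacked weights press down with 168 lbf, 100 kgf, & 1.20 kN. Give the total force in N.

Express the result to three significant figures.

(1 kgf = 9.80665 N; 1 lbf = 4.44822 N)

168 lbf × 4.44822 = 747.301 N
100 kgf × 9.80665 = 980.665 N
1.20 kN × 1000 = 1200 N
Combined: 747.301 + 980.665 + 1200 = 2927.97 N

2930 N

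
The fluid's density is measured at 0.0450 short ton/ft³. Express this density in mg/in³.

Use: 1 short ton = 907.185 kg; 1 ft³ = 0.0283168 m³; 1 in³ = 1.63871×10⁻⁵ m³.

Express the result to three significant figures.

0.0450 short ton/ft³ × 907.185 kg/short ton ÷ 0.0283168 m³/ft³ = 1441.66 kg/m³
1441.66 kg/m³ ÷ 10⁻⁶ kg/mg × 1.63871×10⁻⁵ m³/in³ = 23624.6 mg/in³

2.36×10⁴ mg/in³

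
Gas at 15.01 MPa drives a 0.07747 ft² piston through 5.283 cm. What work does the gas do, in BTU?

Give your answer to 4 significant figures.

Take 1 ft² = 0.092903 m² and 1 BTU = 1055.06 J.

5.409 BTU

15.01 MPa → 1.501×10⁷ Pa
0.07747 ft² → 0.0071972 m²
F = P × A = 1.501×10⁷ × 0.0071972 = 108030 N
5.283 cm → 0.05283 m
W = F × d = 108030 × 0.05283 = 5707.22 J
In BTU: 5707.22 / 1055.06 = 5.40938 BTU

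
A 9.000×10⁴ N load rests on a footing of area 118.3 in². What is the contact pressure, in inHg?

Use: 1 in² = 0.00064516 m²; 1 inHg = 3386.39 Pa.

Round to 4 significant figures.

348.2 inHg

118.3 in² × 0.00064516 = 0.0763224 m²
P = F / A = 90000 N / 0.0763224 m² = 1.17921×10⁶ Pa
1.17921×10⁶ Pa ÷ (3386.39 Pa/inHg) = 348.22 inHg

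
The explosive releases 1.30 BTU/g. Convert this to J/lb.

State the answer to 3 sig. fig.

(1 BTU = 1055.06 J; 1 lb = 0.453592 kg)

1.30 BTU/g × 1055.06 J/BTU ÷ 0.001 kg/g = 1.37158×10⁶ J/kg
1.37158×10⁶ J/kg × 0.453592 kg/lb = 622138 J/lb

6.22×10⁵ J/lb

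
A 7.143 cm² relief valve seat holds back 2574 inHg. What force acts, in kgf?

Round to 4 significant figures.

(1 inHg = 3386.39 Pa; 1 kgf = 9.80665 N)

2574 inHg × 3386.39 = 8.71657×10⁶ Pa
7.143 cm² × 0.0001 = 7.143×10⁻⁴ m²
F = P × A = 8.71657×10⁶ Pa × 7.143×10⁻⁴ m² = 6226.25 N
6226.25 N ÷ (9.80665 N/kgf) = 634.901 kgf

634.9 kgf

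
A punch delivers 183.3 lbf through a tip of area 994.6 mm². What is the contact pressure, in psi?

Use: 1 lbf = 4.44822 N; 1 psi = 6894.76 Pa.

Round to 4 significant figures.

183.3 lbf × 4.44822 → 815.359 N
994.6 mm² × 10⁻⁶ → 9.946×10⁻⁴ m²
P = F / A = 815.359 N / 9.946×10⁻⁴ m² = 819786 Pa
819786 Pa ÷ (6894.76 Pa/psi) = 118.9 psi

118.9 psi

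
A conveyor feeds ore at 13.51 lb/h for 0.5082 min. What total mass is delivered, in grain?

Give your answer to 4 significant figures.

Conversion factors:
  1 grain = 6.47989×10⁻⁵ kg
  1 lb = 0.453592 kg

13.51 lb/h → 0.00170223 kg/s
0.5082 min → 30.492 s
m = ṁ × t = 0.00170223 × 30.492 = 0.0519044 kg
In grain: 0.0519044 / 6.47989×10⁻⁵ = 801.007 grain

801.0 grain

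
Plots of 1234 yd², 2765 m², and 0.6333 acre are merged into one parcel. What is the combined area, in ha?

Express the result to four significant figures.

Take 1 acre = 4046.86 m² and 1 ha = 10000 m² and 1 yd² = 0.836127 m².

1234 yd² × 0.836127 = 1031.78 m²
2765 m² (already m²)
0.6333 acre × 4046.86 = 2562.88 m²
Combined: 1031.78 + 2765 + 2562.88 = 6359.66 m²
In ha: 6359.66 / 10000 = 0.635966 ha

0.6360 ha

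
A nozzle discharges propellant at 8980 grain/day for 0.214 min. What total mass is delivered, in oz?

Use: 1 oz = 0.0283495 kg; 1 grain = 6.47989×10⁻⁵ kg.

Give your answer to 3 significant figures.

8980 grain/day → 6.73489×10⁻⁶ kg/s
0.214 min → 12.84 s
m = ṁ × t = 6.73489×10⁻⁶ × 12.84 = 8.6476×10⁻⁵ kg
In oz: 8.6476×10⁻⁵ / 0.0283495 = 0.00305035 oz

0.00305 oz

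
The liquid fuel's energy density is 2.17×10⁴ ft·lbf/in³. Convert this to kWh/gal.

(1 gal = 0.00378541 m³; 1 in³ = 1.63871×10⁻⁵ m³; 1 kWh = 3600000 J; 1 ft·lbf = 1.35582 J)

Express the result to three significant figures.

2.17×10⁴ ft·lbf/in³ × 1.35582 J/ft·lbf ÷ 1.63871×10⁻⁵ m³/in³ = 1.79539×10⁹ J/m³
1.79539×10⁹ J/m³ ÷ 3600000 J/kWh × 0.00378541 m³/gal = 1.88786 kWh/gal

1.89 kWh/gal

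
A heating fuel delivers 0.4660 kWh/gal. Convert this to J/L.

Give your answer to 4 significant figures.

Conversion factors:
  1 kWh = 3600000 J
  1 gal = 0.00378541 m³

0.4660 kWh/gal × 3600000 J/kWh ÷ 0.00378541 m³/gal = 4.43175×10⁸ J/m³
4.43175×10⁸ J/m³ × 0.001 m³/L = 443175 J/L

4.432×10⁵ J/L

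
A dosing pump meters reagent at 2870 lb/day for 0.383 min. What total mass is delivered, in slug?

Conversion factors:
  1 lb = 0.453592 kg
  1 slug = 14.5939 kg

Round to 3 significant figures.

0.0237 slug

2870 lb/day → 0.0150672 kg/s
0.383 min → 22.98 s
m = ṁ × t = 0.0150672 × 22.98 = 0.346244 kg
In slug: 0.346244 / 14.5939 = 0.0237253 slug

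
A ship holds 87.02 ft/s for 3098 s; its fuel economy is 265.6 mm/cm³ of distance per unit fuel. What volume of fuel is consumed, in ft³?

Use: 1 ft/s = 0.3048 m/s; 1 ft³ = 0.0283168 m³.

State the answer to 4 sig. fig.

10.93 ft³

87.02 ft/s → 26.5237 m/s
d = v × t = 26.5237 × 3098 = 82170.4 m
265.6 mm/cm³ → 265600 m/m³
V = d / (distance per unit fuel) = 82170.4 / 265600 = 0.309377 m³
In ft³: 0.309377 / 0.0283168 = 10.9256 ft³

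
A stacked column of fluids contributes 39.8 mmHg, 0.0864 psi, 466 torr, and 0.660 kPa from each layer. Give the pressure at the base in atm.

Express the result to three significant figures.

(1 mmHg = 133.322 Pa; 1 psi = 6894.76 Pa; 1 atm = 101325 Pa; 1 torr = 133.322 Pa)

0.678 atm

39.8 mmHg × 133.322 → 5306.22 Pa
0.0864 psi × 6894.76 → 595.707 Pa
466 torr × 133.322 → 62128.1 Pa
0.660 kPa × 1000 → 660 Pa
Sum: 5306.22 + 595.707 + 62128.1 + 660 = 68690 Pa
In atm: 68690 / 101325 = 0.677918 atm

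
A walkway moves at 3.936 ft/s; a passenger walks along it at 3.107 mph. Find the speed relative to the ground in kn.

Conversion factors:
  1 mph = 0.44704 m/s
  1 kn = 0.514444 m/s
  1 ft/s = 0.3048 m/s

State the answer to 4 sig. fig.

3.936 ft/s × 0.3048 = 1.19969 m/s
3.107 mph × 0.44704 = 1.38895 m/s
Sum: 1.19969 + 1.38895 = 2.58864 m/s
In kn: 2.58864 / 0.514444 = 5.03192 kn

5.032 kn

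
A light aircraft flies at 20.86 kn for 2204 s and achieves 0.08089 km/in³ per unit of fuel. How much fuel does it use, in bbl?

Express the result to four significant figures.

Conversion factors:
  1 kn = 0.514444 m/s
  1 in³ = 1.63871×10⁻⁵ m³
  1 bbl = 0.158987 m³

20.86 kn → 10.7313 m/s
d = v × t = 10.7313 × 2204 = 23651.8 m
0.08089 km/in³ → 4.9362×10⁶ m/m³
V = d / (distance per unit fuel) = 23651.8 / 4.9362×10⁶ = 0.0047915 m³
In bbl: 0.0047915 / 0.158987 = 0.0301377 bbl

0.03014 bbl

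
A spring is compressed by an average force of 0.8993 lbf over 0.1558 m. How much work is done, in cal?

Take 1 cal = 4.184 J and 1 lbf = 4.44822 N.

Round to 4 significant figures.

0.1490 cal

0.8993 lbf × 4.44822 → 4.00028 N
W = F × d = 4.00028 N × 0.1558 m = 0.623244 J
0.623244 J ÷ (4.184 J/cal) = 0.148959 cal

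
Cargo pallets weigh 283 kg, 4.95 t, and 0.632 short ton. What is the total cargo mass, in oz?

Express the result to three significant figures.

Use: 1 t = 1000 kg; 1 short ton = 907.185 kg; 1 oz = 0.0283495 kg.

2.05×10⁵ oz

283 kg (already kg)
4.95 t × 1000 = 4950 kg
0.632 short ton × 907.185 = 573.341 kg
Total: 283 + 4950 + 573.341 = 5806.34 kg
In oz: 5806.34 / 0.0283495 = 204813 oz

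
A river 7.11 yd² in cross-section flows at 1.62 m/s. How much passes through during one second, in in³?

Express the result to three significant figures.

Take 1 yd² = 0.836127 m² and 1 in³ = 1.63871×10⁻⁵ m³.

5.88×10⁵ in³

7.11 yd² × 0.836127 → 5.94486 m²
V = v × A × t = 1.62 m/s × 5.94486 m² × 1 s = 9.63067 m³
9.63067 m³ ÷ (1.63871×10⁻⁵ m³/in³) = 587698 in³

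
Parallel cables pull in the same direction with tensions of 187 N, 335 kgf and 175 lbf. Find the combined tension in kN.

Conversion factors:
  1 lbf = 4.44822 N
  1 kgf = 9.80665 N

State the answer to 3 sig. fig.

187 N (already N)
335 kgf × 9.80665 → 3285.23 N
175 lbf × 4.44822 → 778.438 N
Sum: 187 + 3285.23 + 778.438 = 4250.67 N
In kN: 4250.67 / 1000 = 4.25067 kN

4.25 kN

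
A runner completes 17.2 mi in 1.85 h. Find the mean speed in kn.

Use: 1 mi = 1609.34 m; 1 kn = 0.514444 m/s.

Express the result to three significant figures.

8.08 kn

17.2 mi × 1609.34 = 27680.6 m
1.85 h × 3600 = 6660 s
v = d / t = 27680.6 m / 6660 s = 4.15625 m/s
4.15625 m/s ÷ (0.514444 m/s/kn) = 8.07911 kn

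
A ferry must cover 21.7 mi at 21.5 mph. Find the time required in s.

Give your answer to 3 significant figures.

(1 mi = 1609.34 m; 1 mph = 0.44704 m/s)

3630 s

21.7 mi × 1609.34 = 34922.7 m
21.5 mph × 0.44704 = 9.61136 m/s
t = d / v = 34922.7 m / 9.61136 m/s = 3633.48 s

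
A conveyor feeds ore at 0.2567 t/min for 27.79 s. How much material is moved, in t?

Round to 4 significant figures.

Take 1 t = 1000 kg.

0.2567 t/min → 4.27833 kg/s
m = ṁ × t = 4.27833 × 27.79 = 118.895 kg
In t: 118.895 / 1000 = 0.118895 t

0.1189 t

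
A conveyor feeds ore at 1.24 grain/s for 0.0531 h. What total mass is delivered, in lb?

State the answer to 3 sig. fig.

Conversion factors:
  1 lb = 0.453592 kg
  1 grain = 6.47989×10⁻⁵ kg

0.0339 lb

1.24 grain/s → 8.03506×10⁻⁵ kg/s
0.0531 h → 191.16 s
m = ṁ × t = 8.03506×10⁻⁵ × 191.16 = 0.0153598 kg
In lb: 0.0153598 / 0.453592 = 0.0338626 lb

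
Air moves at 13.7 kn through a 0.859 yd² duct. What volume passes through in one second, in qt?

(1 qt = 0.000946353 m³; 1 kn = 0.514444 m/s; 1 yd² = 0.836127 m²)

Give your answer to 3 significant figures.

5350 qt

13.7 kn × 0.514444 → 7.04788 m/s
0.859 yd² × 0.836127 → 0.718233 m²
V = v × A × t = 7.04788 m/s × 0.718233 m² × 1 s = 5.06202 m³
5.06202 m³ ÷ (0.000946353 m³/qt) = 5348.98 qt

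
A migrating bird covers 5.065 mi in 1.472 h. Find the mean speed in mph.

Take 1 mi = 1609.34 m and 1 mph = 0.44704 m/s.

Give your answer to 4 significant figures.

5.065 mi × 1609.34 → 8151.31 m
1.472 h × 3600 → 5299.2 s
v = d / t = 8151.31 m / 5299.2 s = 1.53822 m/s
1.53822 m/s ÷ (0.44704 m/s/mph) = 3.4409 mph

3.441 mph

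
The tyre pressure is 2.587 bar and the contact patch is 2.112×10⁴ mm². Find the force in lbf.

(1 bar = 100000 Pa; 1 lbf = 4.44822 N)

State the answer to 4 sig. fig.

1228 lbf

2.587 bar × 100000 → 258700 Pa
2.112×10⁴ mm² × 10⁻⁶ → 0.02112 m²
F = P × A = 258700 Pa × 0.02112 m² = 5463.74 N
5463.74 N ÷ (4.44822 N/lbf) = 1228.3 lbf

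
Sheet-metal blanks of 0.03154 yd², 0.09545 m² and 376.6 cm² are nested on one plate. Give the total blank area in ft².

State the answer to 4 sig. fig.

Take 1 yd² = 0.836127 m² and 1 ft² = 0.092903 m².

0.03154 yd² × 0.836127 = 0.0263714 m²
0.09545 m² (already m²)
376.6 cm² × 0.0001 = 0.03766 m²
Combined: 0.0263714 + 0.09545 + 0.03766 = 0.159481 m²
In ft²: 0.159481 / 0.092903 = 1.71664 ft²

1.717 ft²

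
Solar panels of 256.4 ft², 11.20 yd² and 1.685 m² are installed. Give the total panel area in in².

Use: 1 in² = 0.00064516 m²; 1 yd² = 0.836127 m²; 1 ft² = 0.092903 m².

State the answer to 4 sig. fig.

256.4 ft² × 0.092903 = 23.8203 m²
11.20 yd² × 0.836127 = 9.36462 m²
1.685 m² (already m²)
Total: 23.8203 + 9.36462 + 1.685 = 34.8699 m²
In in²: 34.8699 / 0.00064516 = 54048.5 in²

5.405×10⁴ in²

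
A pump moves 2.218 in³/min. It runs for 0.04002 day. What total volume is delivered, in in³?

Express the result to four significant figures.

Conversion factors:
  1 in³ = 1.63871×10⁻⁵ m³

2.218 in³/min → 6.05776×10⁻⁷ m³/s
0.04002 day → 3457.73 s
V = Q × t = 6.05776×10⁻⁷ × 3457.73 = 0.00209461 m³
In in³: 0.00209461 / 1.63871×10⁻⁵ = 127.821 in³

127.8 in³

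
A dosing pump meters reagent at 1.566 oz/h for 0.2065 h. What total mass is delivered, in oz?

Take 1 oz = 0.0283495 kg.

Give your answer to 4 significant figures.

0.3234 oz

1.566 oz/h → 1.2332×10⁻⁵ kg/s
0.2065 h → 743.4 s
m = ṁ × t = 1.2332×10⁻⁵ × 743.4 = 0.00916761 kg
In oz: 0.00916761 / 0.0283495 = 0.323378 oz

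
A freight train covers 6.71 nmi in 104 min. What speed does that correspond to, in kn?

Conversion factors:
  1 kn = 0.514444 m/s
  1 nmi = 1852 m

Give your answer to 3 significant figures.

3.87 kn

6.71 nmi × 1852 = 12426.9 m
104 min × 60 = 6240 s
v = d / t = 12426.9 m / 6240 s = 1.99149 m/s
1.99149 m/s ÷ (0.514444 m/s/kn) = 3.87115 kn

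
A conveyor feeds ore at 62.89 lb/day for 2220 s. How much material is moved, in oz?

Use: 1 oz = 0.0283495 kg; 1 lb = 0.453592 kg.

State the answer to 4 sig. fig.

25.85 oz

62.89 lb/day → 3.30167×10⁻⁴ kg/s
m = ṁ × t = 3.30167×10⁻⁴ × 2220 = 0.732971 kg
In oz: 0.732971 / 0.0283495 = 25.8548 oz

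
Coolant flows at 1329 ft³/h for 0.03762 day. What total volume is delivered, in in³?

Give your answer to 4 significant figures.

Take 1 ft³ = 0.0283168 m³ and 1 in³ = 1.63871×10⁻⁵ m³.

1329 ft³/h → 0.0104536 m³/s
0.03762 day → 3250.37 s
V = Q × t = 0.0104536 × 3250.37 = 33.9781 m³
In in³: 33.9781 / 1.63871×10⁻⁵ = 2.07347×10⁶ in³

2.073×10⁶ in³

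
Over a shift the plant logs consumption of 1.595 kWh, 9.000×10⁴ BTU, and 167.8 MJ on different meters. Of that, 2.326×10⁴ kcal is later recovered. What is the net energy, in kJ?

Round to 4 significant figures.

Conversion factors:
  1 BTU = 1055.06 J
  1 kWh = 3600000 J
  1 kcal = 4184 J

1.595 kWh × 3600000 = 5.742×10⁶ J
9.000×10⁴ BTU × 1055.06 = 9.49554×10⁷ J
167.8 MJ × 1000000 = 1.678×10⁸ J
2.326×10⁴ kcal × 4184 = 9.73198×10⁷ J
Net: 5.742×10⁶ + 9.49554×10⁷ + 1.678×10⁸ − 9.73198×10⁷ = 1.71178×10⁸ J
In kJ: 1.71178×10⁸ / 1000 = 171178 kJ

1.712×10⁵ kJ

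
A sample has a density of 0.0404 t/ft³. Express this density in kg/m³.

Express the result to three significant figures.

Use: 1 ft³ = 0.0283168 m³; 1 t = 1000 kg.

1430 kg/m³

0.0404 t/ft³ × 1000 kg/t ÷ 0.0283168 m³/ft³ = 1426.71 kg/m³
1426.71 kg/m³  = 1426.71 kg/m³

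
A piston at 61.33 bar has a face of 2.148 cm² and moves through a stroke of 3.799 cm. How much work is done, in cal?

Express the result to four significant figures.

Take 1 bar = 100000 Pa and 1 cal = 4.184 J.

61.33 bar → 6.133×10⁶ Pa
2.148 cm² → 2.148×10⁻⁴ m²
F = P × A = 6.133×10⁶ × 2.148×10⁻⁴ = 1317.37 N
3.799 cm → 0.03799 m
W = F × d = 1317.37 × 0.03799 = 50.0469 J
In cal: 50.0469 / 4.184 = 11.9615 cal

11.96 cal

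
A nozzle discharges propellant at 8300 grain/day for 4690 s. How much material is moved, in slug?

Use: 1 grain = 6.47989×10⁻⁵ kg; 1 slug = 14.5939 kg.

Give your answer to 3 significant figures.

0.00200 slug

8300 grain/day → 6.22489×10⁻⁶ kg/s
m = ṁ × t = 6.22489×10⁻⁶ × 4690 = 0.0291947 kg
In slug: 0.0291947 / 14.5939 = 0.00200047 slug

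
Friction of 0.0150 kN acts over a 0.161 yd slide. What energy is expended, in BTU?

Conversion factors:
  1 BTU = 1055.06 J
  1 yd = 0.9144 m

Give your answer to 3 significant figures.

0.00209 BTU

0.0150 kN × 1000 = 15 N
0.161 yd × 0.9144 = 0.147218 m
W = F × d = 15 N × 0.147218 m = 2.20827 J
2.20827 J ÷ (1055.06 J/BTU) = 0.00209303 BTU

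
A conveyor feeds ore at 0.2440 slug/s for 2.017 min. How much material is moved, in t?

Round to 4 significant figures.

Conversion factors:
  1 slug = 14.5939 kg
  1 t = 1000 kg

0.4309 t

0.2440 slug/s → 3.56091 kg/s
2.017 min → 121.02 s
m = ṁ × t = 3.56091 × 121.02 = 430.941 kg
In t: 430.941 / 1000 = 0.430941 t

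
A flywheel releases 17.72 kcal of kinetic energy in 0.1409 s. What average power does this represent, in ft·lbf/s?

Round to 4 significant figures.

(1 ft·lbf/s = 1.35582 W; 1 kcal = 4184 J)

3.881×10⁵ ft·lbf/s

17.72 kcal × 4184 → 74140.5 J
P = E / t = 74140.5 J / 0.1409 s = 526192 W
526192 W ÷ (1.35582 W/ft·lbf/s) = 388099 ft·lbf/s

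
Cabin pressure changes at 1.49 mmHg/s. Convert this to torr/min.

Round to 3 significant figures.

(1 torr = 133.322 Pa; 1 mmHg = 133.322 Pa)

89.4 torr/min

1.49 mmHg/s × 133.322 Pa/mmHg = 198.65 Pa/s
198.65 Pa/s ÷ 133.322 Pa/torr × 60 s/min = 89.4001 torr/min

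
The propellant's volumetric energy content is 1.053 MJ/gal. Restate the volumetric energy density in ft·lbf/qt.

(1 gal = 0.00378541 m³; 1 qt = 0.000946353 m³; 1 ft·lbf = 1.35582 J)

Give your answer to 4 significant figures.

1.942×10⁵ ft·lbf/qt

1.053 MJ/gal × 1000000 J/MJ ÷ 0.00378541 m³/gal = 2.78173×10⁸ J/m³
2.78173×10⁸ J/m³ ÷ 1.35582 J/ft·lbf × 0.000946353 m³/qt = 194163 ft·lbf/qt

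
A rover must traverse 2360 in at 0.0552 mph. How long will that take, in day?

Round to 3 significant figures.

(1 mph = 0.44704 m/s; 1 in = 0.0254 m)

2360 in × 0.0254 = 59.944 m
0.0552 mph × 0.44704 = 0.0246766 m/s
t = d / v = 59.944 m / 0.0246766 m/s = 2429.18 s
2429.18 s ÷ (86400 s/day) = 0.0281155 day

0.0281 day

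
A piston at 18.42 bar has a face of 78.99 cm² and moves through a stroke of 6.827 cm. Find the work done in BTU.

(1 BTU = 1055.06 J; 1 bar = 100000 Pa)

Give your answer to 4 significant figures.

0.9415 BTU

18.42 bar → 1.842×10⁶ Pa
78.99 cm² → 0.007899 m²
F = P × A = 1.842×10⁶ × 0.007899 = 14550 N
6.827 cm → 0.06827 m
W = F × d = 14550 × 0.06827 = 993.328 J
In BTU: 993.328 / 1055.06 = 0.94149 BTU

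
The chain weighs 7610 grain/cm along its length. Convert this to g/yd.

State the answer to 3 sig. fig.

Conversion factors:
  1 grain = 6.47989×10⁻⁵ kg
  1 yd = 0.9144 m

7610 grain/cm × 6.47989×10⁻⁵ kg/grain ÷ 0.01 m/cm = 49.312 kg/m
49.312 kg/m ÷ 0.001 kg/g × 0.9144 m/yd = 45090.9 g/yd

4.51×10⁴ g/yd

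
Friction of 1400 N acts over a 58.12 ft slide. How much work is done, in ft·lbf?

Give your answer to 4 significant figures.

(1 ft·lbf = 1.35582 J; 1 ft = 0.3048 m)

58.12 ft × 0.3048 → 17.715 m
W = F × d = 1400 N × 17.715 m = 24801 J
24801 J ÷ (1.35582 J/ft·lbf) = 18292.3 ft·lbf

1.829×10⁴ ft·lbf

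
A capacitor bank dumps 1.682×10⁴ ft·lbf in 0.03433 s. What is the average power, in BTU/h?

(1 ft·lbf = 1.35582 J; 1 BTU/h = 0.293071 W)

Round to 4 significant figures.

2.267×10⁶ BTU/h

1.682×10⁴ ft·lbf × 1.35582 → 22804.9 J
P = E / t = 22804.9 J / 0.03433 s = 664285 W
664285 W ÷ (0.293071 W/BTU/h) = 2.26664×10⁶ BTU/h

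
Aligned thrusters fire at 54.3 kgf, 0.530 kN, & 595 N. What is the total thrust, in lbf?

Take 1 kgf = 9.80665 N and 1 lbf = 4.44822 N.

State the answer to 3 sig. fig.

54.3 kgf × 9.80665 → 532.501 N
0.530 kN × 1000 → 530 N
595 N (already N)
Combined: 532.501 + 530 + 595 = 1657.5 N
In lbf: 1657.5 / 4.44822 = 372.621 lbf

373 lbf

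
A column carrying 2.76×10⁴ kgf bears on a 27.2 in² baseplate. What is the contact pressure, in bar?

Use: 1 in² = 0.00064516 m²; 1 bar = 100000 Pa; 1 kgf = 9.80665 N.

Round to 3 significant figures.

154 bar

2.76×10⁴ kgf × 9.80665 → 270664 N
27.2 in² × 0.00064516 → 0.0175484 m²
P = F / A = 270664 N / 0.0175484 m² = 1.54239×10⁷ Pa
1.54239×10⁷ Pa ÷ (100000 Pa/bar) = 154.239 bar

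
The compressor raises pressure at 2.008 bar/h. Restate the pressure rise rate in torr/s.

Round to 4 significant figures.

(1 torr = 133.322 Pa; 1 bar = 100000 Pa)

0.4184 torr/s

2.008 bar/h × 100000 Pa/bar ÷ 3600 s/h = 55.7778 Pa/s
55.7778 Pa/s ÷ 133.322 Pa/torr = 0.418369 torr/s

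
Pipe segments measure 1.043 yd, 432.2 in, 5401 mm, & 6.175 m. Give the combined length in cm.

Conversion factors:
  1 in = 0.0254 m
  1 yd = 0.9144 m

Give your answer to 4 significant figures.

1.043 yd × 0.9144 = 0.953719 m
432.2 in × 0.0254 = 10.9779 m
5401 mm × 0.001 = 5.401 m
6.175 m (already m)
Combined: 0.953719 + 10.9779 + 5.401 + 6.175 = 23.5076 m
In cm: 23.5076 / 0.01 = 2350.76 cm

2351 cm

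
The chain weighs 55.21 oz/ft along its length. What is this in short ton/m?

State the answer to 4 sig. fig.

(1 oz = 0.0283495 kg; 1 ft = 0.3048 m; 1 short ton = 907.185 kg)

55.21 oz/ft × 0.0283495 kg/oz ÷ 0.3048 m/ft = 5.13509 kg/m
5.13509 kg/m ÷ 907.185 kg/short ton = 0.00566047 short ton/m

0.005660 short ton/m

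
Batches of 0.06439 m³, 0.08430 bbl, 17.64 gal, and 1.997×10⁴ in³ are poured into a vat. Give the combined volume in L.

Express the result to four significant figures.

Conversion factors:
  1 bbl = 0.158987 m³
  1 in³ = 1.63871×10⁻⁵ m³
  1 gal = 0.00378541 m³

471.8 L

0.06439 m³ (already m³)
0.08430 bbl × 0.158987 → 0.0134026 m³
17.64 gal × 0.00378541 → 0.0667746 m³
1.997×10⁴ in³ × 1.63871×10⁻⁵ → 0.32725 m³
Combined: 0.06439 + 0.0134026 + 0.0667746 + 0.32725 = 0.471817 m³
In L: 0.471817 / 0.001 = 471.817 L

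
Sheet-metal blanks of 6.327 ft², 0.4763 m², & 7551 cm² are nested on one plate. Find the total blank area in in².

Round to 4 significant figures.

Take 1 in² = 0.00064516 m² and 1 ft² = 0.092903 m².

2820 in²

6.327 ft² × 0.092903 → 0.587797 m²
0.4763 m² (already m²)
7551 cm² × 0.0001 → 0.7551 m²
Total: 0.587797 + 0.4763 + 0.7551 = 1.8192 m²
In in²: 1.8192 / 0.00064516 = 2819.77 in²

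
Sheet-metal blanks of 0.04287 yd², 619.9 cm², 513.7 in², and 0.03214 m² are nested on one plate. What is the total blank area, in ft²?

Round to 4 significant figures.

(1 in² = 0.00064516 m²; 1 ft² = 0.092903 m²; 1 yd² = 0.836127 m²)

4.966 ft²

0.04287 yd² × 0.836127 → 0.0358448 m²
619.9 cm² × 0.0001 → 0.06199 m²
513.7 in² × 0.00064516 → 0.331419 m²
0.03214 m² (already m²)
Total: 0.0358448 + 0.06199 + 0.331419 + 0.03214 = 0.461394 m²
In ft²: 0.461394 / 0.092903 = 4.96641 ft²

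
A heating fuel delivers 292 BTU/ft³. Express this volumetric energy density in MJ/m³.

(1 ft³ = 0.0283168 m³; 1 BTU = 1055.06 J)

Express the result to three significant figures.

10.9 MJ/m³

292 BTU/ft³ × 1055.06 J/BTU ÷ 0.0283168 m³/ft³ = 1.08797×10⁷ J/m³
1.08797×10⁷ J/m³ ÷ 1000000 J/MJ = 10.8797 MJ/m³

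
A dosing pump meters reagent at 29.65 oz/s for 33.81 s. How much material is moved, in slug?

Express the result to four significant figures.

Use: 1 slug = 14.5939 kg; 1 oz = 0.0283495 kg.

1.947 slug

29.65 oz/s → 0.840563 kg/s
m = ṁ × t = 0.840563 × 33.81 = 28.4194 kg
In slug: 28.4194 / 14.5939 = 1.94735 slug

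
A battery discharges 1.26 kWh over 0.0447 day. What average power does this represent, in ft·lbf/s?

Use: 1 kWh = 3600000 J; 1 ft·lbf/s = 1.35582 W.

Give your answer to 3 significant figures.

866 ft·lbf/s

1.26 kWh × 3600000 → 4.536×10⁶ J
0.0447 day × 86400 → 3862.08 s
P = E / t = 4.536×10⁶ J / 3862.08 s = 1174.5 W
1174.5 W ÷ (1.35582 W/ft·lbf/s) = 866.265 ft·lbf/s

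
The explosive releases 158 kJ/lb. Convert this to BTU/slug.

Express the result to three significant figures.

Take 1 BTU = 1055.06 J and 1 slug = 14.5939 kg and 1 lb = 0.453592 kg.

158 kJ/lb × 1000 J/kJ ÷ 0.453592 kg/lb = 348331 J/kg
348331 J/kg ÷ 1055.06 J/BTU × 14.5939 kg/slug = 4818.22 BTU/slug

4820 BTU/slug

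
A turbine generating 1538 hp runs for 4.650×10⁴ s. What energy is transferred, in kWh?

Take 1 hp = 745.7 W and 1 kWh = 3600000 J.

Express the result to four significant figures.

1.481×10⁴ kWh

1538 hp × 745.7 → 1.14689×10⁶ W
E = P × t = 1.14689×10⁶ W × 46500 s = 5.33304×10¹⁰ J
5.33304×10¹⁰ J ÷ (3600000 J/kWh) = 14814 kWh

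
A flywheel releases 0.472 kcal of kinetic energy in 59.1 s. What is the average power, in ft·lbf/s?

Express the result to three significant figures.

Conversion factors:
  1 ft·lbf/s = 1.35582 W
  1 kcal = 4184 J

24.6 ft·lbf/s

0.472 kcal × 4184 → 1974.85 J
P = E / t = 1974.85 J / 59.1 s = 33.4154 W
33.4154 W ÷ (1.35582 W/ft·lbf/s) = 24.6459 ft·lbf/s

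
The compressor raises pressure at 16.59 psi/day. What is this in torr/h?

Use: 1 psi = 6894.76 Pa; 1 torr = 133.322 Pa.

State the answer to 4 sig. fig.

35.75 torr/h

16.59 psi/day × 6894.76 Pa/psi ÷ 86400 s/day = 1.32389 Pa/s
1.32389 Pa/s ÷ 133.322 Pa/torr × 3600 s/h = 35.7481 torr/h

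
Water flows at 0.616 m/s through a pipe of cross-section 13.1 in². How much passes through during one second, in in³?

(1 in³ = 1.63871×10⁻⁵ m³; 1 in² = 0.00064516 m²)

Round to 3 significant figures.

318 in³

13.1 in² × 0.00064516 = 0.0084516 m²
V = v × A × t = 0.616 m/s × 0.0084516 m² × 1 s = 0.00520619 m³
0.00520619 m³ ÷ (1.63871×10⁻⁵ m³/in³) = 317.701 in³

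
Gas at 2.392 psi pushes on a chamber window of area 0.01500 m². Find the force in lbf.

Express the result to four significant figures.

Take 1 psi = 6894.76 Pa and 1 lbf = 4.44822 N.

2.392 psi × 6894.76 → 16492.3 Pa
F = P × A = 16492.3 Pa × 0.015 m² = 247.384 N
247.384 N ÷ (4.44822 N/lbf) = 55.6142 lbf

55.61 lbf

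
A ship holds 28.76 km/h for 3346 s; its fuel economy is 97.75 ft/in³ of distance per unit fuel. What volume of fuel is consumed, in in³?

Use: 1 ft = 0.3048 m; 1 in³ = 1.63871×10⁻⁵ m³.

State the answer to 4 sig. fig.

897.2 in³

28.76 km/h → 7.98889 m/s
d = v × t = 7.98889 × 3346 = 26730.8 m
97.75 ft/in³ → 1.81815×10⁶ m/m³
V = d / (distance per unit fuel) = 26730.8 / 1.81815×10⁶ = 0.0147022 m³
In in³: 0.0147022 / 1.63871×10⁻⁵ = 897.181 in³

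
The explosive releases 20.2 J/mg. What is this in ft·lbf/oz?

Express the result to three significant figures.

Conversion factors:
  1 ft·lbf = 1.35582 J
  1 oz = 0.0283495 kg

20.2 J/mg ÷ 10⁻⁶ kg/mg = 2.02×10⁷ J/kg
2.02×10⁷ J/kg ÷ 1.35582 J/ft·lbf × 0.0283495 kg/oz = 422372 ft·lbf/oz

4.22×10⁵ ft·lbf/oz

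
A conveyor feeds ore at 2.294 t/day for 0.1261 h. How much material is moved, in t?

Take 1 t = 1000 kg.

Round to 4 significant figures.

0.01205 t

2.294 t/day → 0.0265509 kg/s
0.1261 h → 453.96 s
m = ṁ × t = 0.0265509 × 453.96 = 12.053 kg
In t: 12.053 / 1000 = 0.012053 t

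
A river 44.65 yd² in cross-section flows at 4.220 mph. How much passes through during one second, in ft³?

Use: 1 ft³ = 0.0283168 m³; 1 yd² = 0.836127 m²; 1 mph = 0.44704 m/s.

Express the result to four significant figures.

2487 ft³

4.220 mph × 0.44704 → 1.88651 m/s
44.65 yd² × 0.836127 → 37.3331 m²
V = v × A × t = 1.88651 m/s × 37.3331 m² × 1 s = 70.4293 m³
70.4293 m³ ÷ (0.0283168 m³/ft³) = 2487.19 ft³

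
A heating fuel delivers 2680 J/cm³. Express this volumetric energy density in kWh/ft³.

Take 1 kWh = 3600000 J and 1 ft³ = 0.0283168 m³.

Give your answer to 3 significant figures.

2680 J/cm³ ÷ 10⁻⁶ m³/cm³ = 2.68×10⁹ J/m³
2.68×10⁹ J/m³ ÷ 3600000 J/kWh × 0.0283168 m³/ft³ = 21.0803 kWh/ft³

21.1 kWh/ft³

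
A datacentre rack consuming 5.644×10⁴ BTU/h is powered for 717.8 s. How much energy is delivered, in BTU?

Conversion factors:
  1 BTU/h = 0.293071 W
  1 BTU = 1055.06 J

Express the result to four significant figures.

5.644×10⁴ BTU/h × 0.293071 → 16540.9 W
E = P × t = 16540.9 W × 717.8 s = 1.18731×10⁷ J
1.18731×10⁷ J ÷ (1055.06 J/BTU) = 11253.5 BTU

1.125×10⁴ BTU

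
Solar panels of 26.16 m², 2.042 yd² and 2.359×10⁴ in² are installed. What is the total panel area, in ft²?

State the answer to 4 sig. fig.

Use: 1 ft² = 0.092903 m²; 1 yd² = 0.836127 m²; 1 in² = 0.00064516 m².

463.8 ft²

26.16 m² (already m²)
2.042 yd² × 0.836127 = 1.70737 m²
2.359×10⁴ in² × 0.00064516 = 15.2193 m²
Total: 26.16 + 1.70737 + 15.2193 = 43.0867 m²
In ft²: 43.0867 / 0.092903 = 463.782 ft²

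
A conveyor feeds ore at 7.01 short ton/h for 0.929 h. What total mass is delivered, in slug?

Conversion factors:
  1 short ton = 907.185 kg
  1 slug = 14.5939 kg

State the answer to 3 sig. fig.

7.01 short ton/h → 1.76649 kg/s
0.929 h → 3344.4 s
m = ṁ × t = 1.76649 × 3344.4 = 5907.85 kg
In slug: 5907.85 / 14.5939 = 404.816 slug

405 slug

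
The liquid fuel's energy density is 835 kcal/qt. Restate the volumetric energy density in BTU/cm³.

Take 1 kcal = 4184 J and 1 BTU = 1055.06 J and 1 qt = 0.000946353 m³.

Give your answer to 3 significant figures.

835 kcal/qt × 4184 J/kcal ÷ 0.000946353 m³/qt = 3.69169×10⁹ J/m³
3.69169×10⁹ J/m³ ÷ 1055.06 J/BTU × 10⁻⁶ m³/cm³ = 3.49903 BTU/cm³

3.50 BTU/cm³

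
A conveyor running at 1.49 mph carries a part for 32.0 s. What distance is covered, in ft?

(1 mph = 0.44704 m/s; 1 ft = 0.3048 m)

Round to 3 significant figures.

69.9 ft

1.49 mph × 0.44704 → 0.66609 m/s
d = v × t = 0.66609 m/s × 32 s = 21.3149 m
21.3149 m ÷ (0.3048 m/ft) = 69.9308 ft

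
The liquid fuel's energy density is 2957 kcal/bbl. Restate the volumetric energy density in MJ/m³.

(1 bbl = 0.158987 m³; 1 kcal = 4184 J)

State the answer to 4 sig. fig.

77.82 MJ/m³

2957 kcal/bbl × 4184 J/kcal ÷ 0.158987 m³/bbl = 7.78182×10⁷ J/m³
7.78182×10⁷ J/m³ ÷ 1000000 J/MJ = 77.8182 MJ/m³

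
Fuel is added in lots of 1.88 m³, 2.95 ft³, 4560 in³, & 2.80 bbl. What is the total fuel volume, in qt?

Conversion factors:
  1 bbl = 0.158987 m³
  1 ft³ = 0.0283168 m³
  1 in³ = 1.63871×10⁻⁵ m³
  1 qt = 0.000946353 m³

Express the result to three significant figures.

1.88 m³ (already m³)
2.95 ft³ × 0.0283168 = 0.0835346 m³
4560 in³ × 1.63871×10⁻⁵ = 0.0747252 m³
2.80 bbl × 0.158987 = 0.445164 m³
Total: 1.88 + 0.0835346 + 0.0747252 + 0.445164 = 2.48342 m³
In qt: 2.48342 / 0.000946353 = 2624.2 qt

2620 qt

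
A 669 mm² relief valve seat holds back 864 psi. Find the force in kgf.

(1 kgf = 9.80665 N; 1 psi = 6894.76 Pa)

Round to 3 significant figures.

864 psi × 6894.76 = 5.95707×10⁶ Pa
669 mm² × 10⁻⁶ = 6.69×10⁻⁴ m²
F = P × A = 5.95707×10⁶ Pa × 6.69×10⁻⁴ m² = 3985.28 N
3985.28 N ÷ (9.80665 N/kgf) = 406.385 kgf

406 kgf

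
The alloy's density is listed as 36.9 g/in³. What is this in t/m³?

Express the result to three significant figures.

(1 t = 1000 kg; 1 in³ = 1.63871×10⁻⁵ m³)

36.9 g/in³ × 0.001 kg/g ÷ 1.63871×10⁻⁵ m³/in³ = 2251.77 kg/m³
2251.77 kg/m³ ÷ 1000 kg/t = 2.25177 t/m³

2.25 t/m³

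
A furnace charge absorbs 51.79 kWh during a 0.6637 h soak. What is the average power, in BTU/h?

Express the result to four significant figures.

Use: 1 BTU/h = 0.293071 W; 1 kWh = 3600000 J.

2.663×10⁵ BTU/h

51.79 kWh × 3600000 → 1.86444×10⁸ J
0.6637 h × 3600 → 2389.32 s
P = E / t = 1.86444×10⁸ J / 2389.32 s = 78032.2 W
78032.2 W ÷ (0.293071 W/BTU/h) = 266257 BTU/h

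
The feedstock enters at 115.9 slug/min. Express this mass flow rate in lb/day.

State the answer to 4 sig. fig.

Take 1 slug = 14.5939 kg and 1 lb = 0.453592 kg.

115.9 slug/min × 14.5939 kg/slug ÷ 60 s/min = 28.1906 kg/s
28.1906 kg/s ÷ 0.453592 kg/lb × 86400 s/day = 5.36973×10⁶ lb/day

5.370×10⁶ lb/day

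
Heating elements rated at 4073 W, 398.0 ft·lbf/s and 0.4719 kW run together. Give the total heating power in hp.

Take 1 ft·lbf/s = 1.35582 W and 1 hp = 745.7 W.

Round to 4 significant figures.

4073 W (already W)
398.0 ft·lbf/s × 1.35582 = 539.616 W
0.4719 kW × 1000 = 471.9 W
Combined: 4073 + 539.616 + 471.9 = 5084.52 W
In hp: 5084.52 / 745.7 = 6.81845 hp

6.818 hp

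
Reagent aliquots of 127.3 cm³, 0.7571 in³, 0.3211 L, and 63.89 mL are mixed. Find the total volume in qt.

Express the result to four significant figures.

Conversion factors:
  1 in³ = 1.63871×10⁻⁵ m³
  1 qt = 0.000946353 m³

0.5544 qt

127.3 cm³ × 10⁻⁶ → 1.273×10⁻⁴ m³
0.7571 in³ × 1.63871×10⁻⁵ → 1.24067×10⁻⁵ m³
0.3211 L × 0.001 → 3.211×10⁻⁴ m³
63.89 mL × 10⁻⁶ → 6.389×10⁻⁵ m³
Sum: 1.273×10⁻⁴ + 1.24067×10⁻⁵ + 3.211×10⁻⁴ + 6.389×10⁻⁵ = 5.24697×10⁻⁴ m³
In qt: 5.24697×10⁻⁴ / 0.000946353 = 0.554441 qt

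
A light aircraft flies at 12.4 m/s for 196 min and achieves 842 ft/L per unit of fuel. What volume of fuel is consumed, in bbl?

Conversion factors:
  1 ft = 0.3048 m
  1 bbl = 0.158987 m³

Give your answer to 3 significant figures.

196 min → 11760 s
d = v × t = 12.4 × 11760 = 145824 m
842 ft/L → 256642 m/m³
V = d / (distance per unit fuel) = 145824 / 256642 = 0.5682 m³
In bbl: 0.5682 / 0.158987 = 3.57388 bbl

3.57 bbl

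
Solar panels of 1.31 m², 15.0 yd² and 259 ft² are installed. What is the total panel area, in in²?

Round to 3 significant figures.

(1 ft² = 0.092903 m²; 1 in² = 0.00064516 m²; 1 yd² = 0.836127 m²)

1.31 m² (already m²)
15.0 yd² × 0.836127 = 12.5419 m²
259 ft² × 0.092903 = 24.0619 m²
Sum: 1.31 + 12.5419 + 24.0619 = 37.9138 m²
In in²: 37.9138 / 0.00064516 = 58766.5 in²

5.88×10⁴ in²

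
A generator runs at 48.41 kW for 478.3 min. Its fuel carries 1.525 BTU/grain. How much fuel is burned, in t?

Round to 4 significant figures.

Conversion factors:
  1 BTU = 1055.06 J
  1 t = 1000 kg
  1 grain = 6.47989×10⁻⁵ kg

0.05595 t

48.41 kW → 48410 W
478.3 min → 28698 s
E = P × t = 48410 × 28698 = 1.38927×10⁹ J
1.525 BTU/grain → 2.48302×10⁷ J/kg
m = E / e_s = 1.38927×10⁹ / 2.48302×10⁷ = 55.9508 kg
In t: 55.9508 / 1000 = 0.0559508 t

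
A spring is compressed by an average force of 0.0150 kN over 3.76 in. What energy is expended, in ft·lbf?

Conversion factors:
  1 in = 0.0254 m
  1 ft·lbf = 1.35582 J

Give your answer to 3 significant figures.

0.0150 kN × 1000 = 15 N
3.76 in × 0.0254 = 0.095504 m
W = F × d = 15 N × 0.095504 m = 1.43256 J
1.43256 J ÷ (1.35582 J/ft·lbf) = 1.0566 ft·lbf

1.06 ft·lbf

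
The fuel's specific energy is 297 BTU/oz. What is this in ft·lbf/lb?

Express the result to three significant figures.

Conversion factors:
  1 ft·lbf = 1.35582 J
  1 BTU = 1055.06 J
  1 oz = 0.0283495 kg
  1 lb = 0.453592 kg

297 BTU/oz × 1055.06 J/BTU ÷ 0.0283495 kg/oz = 1.10532×10⁷ J/kg
1.10532×10⁷ J/kg ÷ 1.35582 J/ft·lbf × 0.453592 kg/lb = 3.69787×10⁶ ft·lbf/lb

3.70×10⁶ ft·lbf/lb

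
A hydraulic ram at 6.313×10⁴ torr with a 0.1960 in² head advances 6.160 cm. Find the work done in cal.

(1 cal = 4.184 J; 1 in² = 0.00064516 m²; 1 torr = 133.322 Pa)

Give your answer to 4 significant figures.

6.313×10⁴ torr → 8.41662×10⁶ Pa
0.1960 in² → 1.26451×10⁻⁴ m²
F = P × A = 8.41662×10⁶ × 1.26451×10⁻⁴ = 1064.29 N
6.160 cm → 0.0616 m
W = F × d = 1064.29 × 0.0616 = 65.5603 J
In cal: 65.5603 / 4.184 = 15.6693 cal

15.67 cal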